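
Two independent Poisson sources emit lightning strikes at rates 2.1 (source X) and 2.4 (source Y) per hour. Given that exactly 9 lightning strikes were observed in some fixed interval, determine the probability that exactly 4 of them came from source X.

Given the total, each event is independently from source X with probability p = λ_X/(λ_X+λ_Y) = 2.1/4.5 ≈ 0.4667.
So K ~ Binomial(9, 2.1/4.5): P(K = 4) = C(9,4) · (2.1/4.5)^4 · (2.4/4.5)^5 ≈ 0.2579.

0.2579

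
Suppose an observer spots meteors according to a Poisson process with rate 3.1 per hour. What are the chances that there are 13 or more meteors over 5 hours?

Over the interval, μ = 3.1 × 5 = 15.5 (5 hours).
P(N ≥ 13) = 1 − P(N ≤ 12) = 1 − Σ_{j=0}^{12} e^(−μ) μ^j/j! ≈ 0.7717.

0.7717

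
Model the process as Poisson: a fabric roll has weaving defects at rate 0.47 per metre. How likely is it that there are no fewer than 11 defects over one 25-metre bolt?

0.6260

Over the interval, μ = 0.47 × 25 = 11.75 (a 25-metre bolt = 25 metres).
P(N ≥ 11) = 1 − P(N ≤ 10) = 1 − Σ_{j=0}^{10} e^(−μ) μ^j/j! ≈ 0.6260.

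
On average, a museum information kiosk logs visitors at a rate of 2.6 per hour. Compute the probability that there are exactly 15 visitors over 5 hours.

0.0885

Over the interval, μ = 2.6 × 5 = 13 (5 hours).
P(N = 15) = e^(−μ) μ^15/15! = e^(−13) · 13^15/1307674368000 ≈ 0.0885.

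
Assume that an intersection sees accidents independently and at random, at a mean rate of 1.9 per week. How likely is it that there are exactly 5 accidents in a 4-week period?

Over the interval, μ = 1.9 × 4 = 7.6 (a 4-week period = 4 weeks).
P(N = 5) = e^(−μ) μ^5/5! = e^(−7.6) · 7.6^5/120 ≈ 0.1057.

0.1057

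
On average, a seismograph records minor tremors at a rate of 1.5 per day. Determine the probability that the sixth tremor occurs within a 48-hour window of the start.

Over the interval, μ = 1.5 × 2 = 3 (a 48-hour window = 2 days).
The sixth arrival falls in the interval iff at least 6 events occur there: P(S_6 ≤ t) = P(N ≥ 6) = 1 − P(N ≤ 5) ≈ 0.0839.

0.0839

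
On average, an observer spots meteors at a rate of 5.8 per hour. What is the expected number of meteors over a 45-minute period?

E[N] = λt = 5.8 × 0.75 = 4.35 (a 45-minute period = 0.75 hours).

4.35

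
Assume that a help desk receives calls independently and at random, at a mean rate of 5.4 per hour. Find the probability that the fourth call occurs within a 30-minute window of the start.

Over the interval, μ = 5.4 × 0.5 = 2.7 (a 30-minute window = 0.5 hours).
The fourth arrival falls in the interval iff at least 4 events occur there: P(S_4 ≤ t) = P(N ≥ 4) = 1 − P(N ≤ 3) ≈ 0.2859.

0.2859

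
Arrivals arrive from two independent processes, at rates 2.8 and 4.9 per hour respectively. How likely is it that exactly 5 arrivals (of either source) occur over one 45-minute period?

0.1662

Independent Poisson processes superpose: combined rate λ = 2.8 + 4.9 = 7.7 per hour.
Over the interval, μ = 7.7 × 0.75 = 5.775 (a 45-minute period = 0.75 hours).
P(N = 5) = e^(−5.775) · 5.775^5/5! ≈ 0.1662.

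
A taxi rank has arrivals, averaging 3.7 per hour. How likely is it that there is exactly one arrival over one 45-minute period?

Over the interval, μ = 3.7 × 0.75 = 2.775 (a 45-minute period = 0.75 hours).
P(N = 1) = e^(−μ) μ^1/1! = e^(−2.775) · 2.775^1/1 ≈ 0.1730.

0.1730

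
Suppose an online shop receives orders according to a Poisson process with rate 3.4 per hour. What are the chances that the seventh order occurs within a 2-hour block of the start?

0.5201

Over the interval, μ = 3.4 × 2 = 6.8 (a 2-hour block = 2 hours).
The seventh arrival falls in the interval iff at least 7 events occur there: P(S_7 ≤ t) = P(N ≥ 7) = 1 − P(N ≤ 6) ≈ 0.5201.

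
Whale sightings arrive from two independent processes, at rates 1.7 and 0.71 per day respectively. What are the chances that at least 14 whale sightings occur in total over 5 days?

Independent Poisson processes superpose: combined rate λ = 1.7 + 0.71 = 2.41 per day.
Over the interval, μ = 2.41 × 5 = 12.05 (5 days).
P(N ≥ 14) = 1 − P(N ≤ 13) ≈ 0.3238.

0.3238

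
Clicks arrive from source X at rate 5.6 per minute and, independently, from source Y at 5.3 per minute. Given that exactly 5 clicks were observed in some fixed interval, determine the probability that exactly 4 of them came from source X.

Given the total, each event is independently from source X with probability p = λ_X/(λ_X+λ_Y) = 5.6/10.9 ≈ 0.5138.
So K ~ Binomial(5, 5.6/10.9): P(K = 4) = C(5,4) · (5.6/10.9)^4 · (5.3/10.9)^1 ≈ 0.1694.

0.1694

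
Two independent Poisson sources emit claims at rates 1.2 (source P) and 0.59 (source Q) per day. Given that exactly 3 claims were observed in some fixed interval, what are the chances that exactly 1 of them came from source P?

Given the total, each event is independently from source P with probability p = λ_P/(λ_P+λ_Q) = 1.2/1.79 ≈ 0.6704.
So K ~ Binomial(3, 1.2/1.79): P(K = 1) = C(3,1) · (1.2/1.79)^1 · (0.59/1.79)^2 ≈ 0.2185.

0.2185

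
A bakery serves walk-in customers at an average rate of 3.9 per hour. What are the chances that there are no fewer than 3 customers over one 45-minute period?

Over the interval, μ = 3.9 × 0.75 = 2.925 (a 45-minute period = 0.75 hours).
P(N ≥ 3) = 1 − P(N ≤ 2) = 1 − Σ_{j=0}^{2} e^(−μ) μ^j/j! ≈ 0.5598.

0.5598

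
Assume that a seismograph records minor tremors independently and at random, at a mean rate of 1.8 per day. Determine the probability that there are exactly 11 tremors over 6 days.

Over the interval, μ = 1.8 × 6 = 10.8 (6 days).
P(N = 11) = e^(−μ) μ^11/11! = e^(−10.8) · 10.8^11/39916800 ≈ 0.1192.

0.1192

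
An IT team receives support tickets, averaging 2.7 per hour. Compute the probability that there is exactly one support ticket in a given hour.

With mean μ = 2.7 per hour,
P(N = 1) = e^(−μ) μ^1/1! = e^(−2.7) · 2.7^1/1 ≈ 0.1815.

0.1815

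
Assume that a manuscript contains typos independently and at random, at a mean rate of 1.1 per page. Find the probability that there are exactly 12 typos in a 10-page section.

Over the interval, μ = 1.1 × 10 = 11 (a 10-page section = 10 pages).
P(N = 12) = e^(−μ) μ^12/12! = e^(−11) · 11^12/479001600 ≈ 0.1094.

0.1094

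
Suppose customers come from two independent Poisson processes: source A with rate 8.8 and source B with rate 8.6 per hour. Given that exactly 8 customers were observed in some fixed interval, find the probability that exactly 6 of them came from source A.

Given the total, each event is independently from source A with probability p = λ_A/(λ_A+λ_B) = 8.8/17.4 ≈ 0.5057.
So K ~ Binomial(8, 8.8/17.4): P(K = 6) = C(8,6) · (8.8/17.4)^6 · (8.6/17.4)^2 ≈ 0.1145.

0.1145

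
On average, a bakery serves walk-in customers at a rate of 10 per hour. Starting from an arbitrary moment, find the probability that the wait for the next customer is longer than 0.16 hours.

0.2019

The wait for the next event is exponential with rate λ = 10 per hour.
P(T > 0.16) = e^(−λt) = e^(−10 × 0.16) = e^(−1.6) ≈ 0.2019.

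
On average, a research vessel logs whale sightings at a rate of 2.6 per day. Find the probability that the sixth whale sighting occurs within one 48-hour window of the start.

Over the interval, μ = 2.6 × 2 = 5.2 (a 48-hour window = 2 days).
The sixth arrival falls in the interval iff at least 6 events occur there: P(S_6 ≤ t) = P(N ≥ 6) = 1 − P(N ≤ 5) ≈ 0.4191.

0.4191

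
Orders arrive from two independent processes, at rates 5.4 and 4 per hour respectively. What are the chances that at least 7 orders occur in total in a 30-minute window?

Independent Poisson processes superpose: combined rate λ = 5.4 + 4 = 9.4 per hour.
Over the interval, μ = 9.4 × 0.5 = 4.7 (a 30-minute window = 0.5 hours).
P(N ≥ 7) = 1 − P(N ≤ 6) ≈ 0.1954.

0.1954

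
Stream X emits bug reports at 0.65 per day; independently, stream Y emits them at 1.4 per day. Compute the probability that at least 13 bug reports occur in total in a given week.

0.6751

Independent Poisson processes superpose: combined rate λ = 0.65 + 1.4 = 2.05 per day.
Over the interval, μ = 2.05 × 7 = 14.35 (a week = 7 days).
P(N ≥ 13) = 1 − P(N ≤ 12) ≈ 0.6751.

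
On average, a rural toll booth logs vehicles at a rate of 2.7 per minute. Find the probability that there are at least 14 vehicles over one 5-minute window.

0.4818

Over the interval, μ = 2.7 × 5 = 13.5 (a 5-minute window = 5 minutes).
P(N ≥ 14) = 1 − P(N ≤ 13) = 1 − Σ_{j=0}^{13} e^(−μ) μ^j/j! ≈ 0.4818.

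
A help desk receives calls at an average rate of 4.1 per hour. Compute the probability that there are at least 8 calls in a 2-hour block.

Over the interval, μ = 4.1 × 2 = 8.2 (a 2-hour block = 2 hours).
P(N ≥ 8) = 1 − P(N ≤ 7) = 1 − Σ_{j=0}^{7} e^(−μ) μ^j/j! ≈ 0.5746.

0.5746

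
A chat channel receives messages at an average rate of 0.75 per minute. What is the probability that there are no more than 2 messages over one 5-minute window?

0.2771

Over the interval, μ = 0.75 × 5 = 3.75 (a 5-minute window = 5 minutes).
P(N ≤ 2) = Σ_{j=0}^{2} e^(−μ) μ^j/j! ≈ 0.2771.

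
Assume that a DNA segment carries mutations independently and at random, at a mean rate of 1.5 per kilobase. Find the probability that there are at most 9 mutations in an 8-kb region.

Over the interval, μ = 1.5 × 8 = 12 (an 8-kb region = 8 kilobases).
P(N ≤ 9) = Σ_{j=0}^{9} e^(−μ) μ^j/j! ≈ 0.2424.

0.2424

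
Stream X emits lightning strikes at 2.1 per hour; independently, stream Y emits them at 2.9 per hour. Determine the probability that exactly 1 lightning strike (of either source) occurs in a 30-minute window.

Independent Poisson processes superpose: combined rate λ = 2.1 + 2.9 = 5 per hour.
Over the interval, μ = 5 × 0.5 = 2.5 (a 30-minute window = 0.5 hours).
P(N = 1) = e^(−2.5) · 2.5^1/1! ≈ 0.2052.

0.2052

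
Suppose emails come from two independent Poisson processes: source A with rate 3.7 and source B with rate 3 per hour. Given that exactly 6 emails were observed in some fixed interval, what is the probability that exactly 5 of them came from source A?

Given the total, each event is independently from source A with probability p = λ_A/(λ_A+λ_B) = 3.7/6.7 ≈ 0.5522.
So K ~ Binomial(6, 3.7/6.7): P(K = 5) = C(6,5) · (3.7/6.7)^5 · (3/6.7)^1 ≈ 0.1380.

0.1380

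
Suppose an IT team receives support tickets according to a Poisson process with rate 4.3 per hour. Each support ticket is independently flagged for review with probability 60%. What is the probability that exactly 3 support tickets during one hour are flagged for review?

Thinning: the support tickets that are flagged for review themselves form a Poisson process with rate 0.6 × 4.3 = 2.58 per hour.
So μ = 2.58.
P(N = 3) = e^(−2.58) · 2.58^3/3! ≈ 0.2169.

0.2169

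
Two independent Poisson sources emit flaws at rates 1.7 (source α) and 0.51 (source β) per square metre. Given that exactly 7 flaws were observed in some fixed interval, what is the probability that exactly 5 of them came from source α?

0.3012

Given the total, each event is independently from source α with probability p = λ_α/(λ_α+λ_β) = 1.7/2.21 ≈ 0.7692.
So K ~ Binomial(7, 1.7/2.21): P(K = 5) = C(7,5) · (1.7/2.21)^5 · (0.51/2.21)^2 ≈ 0.3012.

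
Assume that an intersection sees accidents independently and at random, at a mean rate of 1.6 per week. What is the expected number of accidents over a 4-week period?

E[N] = λt = 1.6 × 4 = 6.4 (a 4-week period = 4 weeks).

6.4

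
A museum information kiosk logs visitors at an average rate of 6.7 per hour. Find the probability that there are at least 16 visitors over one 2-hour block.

0.2728

Over the interval, μ = 6.7 × 2 = 13.4 (a 2-hour block = 2 hours).
P(N ≥ 16) = 1 − P(N ≤ 15) = 1 − Σ_{j=0}^{15} e^(−μ) μ^j/j! ≈ 0.2728.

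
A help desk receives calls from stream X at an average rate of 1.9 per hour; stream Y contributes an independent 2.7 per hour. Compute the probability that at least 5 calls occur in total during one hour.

Independent Poisson processes superpose: combined rate λ = 1.9 + 2.7 = 4.6 per hour.
So μ = 4.6.
P(N ≥ 5) = 1 − P(N ≤ 4) ≈ 0.4868.

0.4868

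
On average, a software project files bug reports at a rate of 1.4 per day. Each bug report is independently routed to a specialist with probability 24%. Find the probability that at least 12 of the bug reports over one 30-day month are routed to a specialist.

0.3124

Thinning: the bug reports that are routed to a specialist themselves form a Poisson process with rate 0.24 × 1.4 = 0.336 per day.
Over the interval, μ = 0.336 × 30 = 10.08 (a 30-day month = 30 days).
P(N ≥ 12) = 1 − P(N ≤ 11) ≈ 0.3124.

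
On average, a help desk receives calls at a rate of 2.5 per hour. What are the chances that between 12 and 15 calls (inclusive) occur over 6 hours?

0.3833

Over the interval, μ = 2.5 × 6 = 15 (6 hours).
P(12 ≤ N ≤ 15) = Σ_{j=12}^{15} e^(−15) · 15^j/j! ≈ 0.3833.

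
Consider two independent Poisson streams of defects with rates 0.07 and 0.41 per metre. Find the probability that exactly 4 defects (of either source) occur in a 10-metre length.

Independent Poisson processes superpose: combined rate λ = 0.07 + 0.41 = 0.48 per metre.
Over the interval, μ = 0.48 × 10 = 4.8 (a 10-metre length = 10 metres).
P(N = 4) = e^(−4.8) · 4.8^4/4! ≈ 0.1820.

0.1820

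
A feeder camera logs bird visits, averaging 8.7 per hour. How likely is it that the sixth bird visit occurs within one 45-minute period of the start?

Over the interval, μ = 8.7 × 0.75 = 6.525 (a 45-minute period = 0.75 hours).
The sixth arrival falls in the interval iff at least 6 events occur there: P(S_6 ≤ t) = P(N ≥ 6) = 1 − P(N ≤ 5) ≈ 0.6346.

0.6346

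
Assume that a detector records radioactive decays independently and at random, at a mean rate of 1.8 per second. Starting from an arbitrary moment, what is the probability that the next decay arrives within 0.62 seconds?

0.6724

Inter-arrival times are exponential with rate λ = 1.8 per second.
P(T ≤ 0.62) = 1 − e^(−λt) = 1 − e^(−1.8 × 0.62) = 1 − e^(−1.116) ≈ 0.6724.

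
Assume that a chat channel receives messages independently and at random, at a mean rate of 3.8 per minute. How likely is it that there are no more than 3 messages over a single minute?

0.4735

With mean μ = 3.8 per minute,
P(N ≤ 3) = Σ_{j=0}^{3} e^(−μ) μ^j/j! ≈ 0.4735.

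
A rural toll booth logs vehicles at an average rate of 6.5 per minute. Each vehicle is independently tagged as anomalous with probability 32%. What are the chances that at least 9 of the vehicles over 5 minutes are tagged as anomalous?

0.7104

Thinning: the vehicles that are tagged as anomalous themselves form a Poisson process with rate 0.32 × 6.5 = 2.08 per minute.
Over the interval, μ = 2.08 × 5 = 10.4 (5 minutes).
P(N ≥ 9) = 1 − P(N ≤ 8) ≈ 0.7104.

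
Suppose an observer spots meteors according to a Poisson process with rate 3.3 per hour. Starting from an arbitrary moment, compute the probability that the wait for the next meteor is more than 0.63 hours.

The wait for the next event is exponential with rate λ = 3.3 per hour.
P(T > 0.63) = e^(−λt) = e^(−3.3 × 0.63) = e^(−2.079) ≈ 0.1251.

0.1251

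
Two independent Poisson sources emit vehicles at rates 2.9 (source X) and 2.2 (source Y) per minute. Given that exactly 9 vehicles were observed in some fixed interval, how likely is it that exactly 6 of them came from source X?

0.2279

Given the total, each event is independently from source X with probability p = λ_X/(λ_X+λ_Y) = 2.9/5.1 ≈ 0.5686.
So K ~ Binomial(9, 2.9/5.1): P(K = 6) = C(9,6) · (2.9/5.1)^6 · (2.2/5.1)^3 ≈ 0.2279.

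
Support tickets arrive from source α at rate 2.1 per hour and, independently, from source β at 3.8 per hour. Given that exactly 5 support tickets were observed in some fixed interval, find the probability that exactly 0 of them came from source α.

Given the total, each event is independently from source α with probability p = λ_α/(λ_α+λ_β) = 2.1/5.9 ≈ 0.3559.
So K ~ Binomial(5, 2.1/5.9): P(K = 0) = C(5,0) · (2.1/5.9)^0 · (3.8/5.9)^5 ≈ 0.1108.

0.1108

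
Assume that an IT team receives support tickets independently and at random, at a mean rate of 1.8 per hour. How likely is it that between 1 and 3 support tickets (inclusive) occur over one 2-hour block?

Over the interval, μ = 1.8 × 2 = 3.6 (a 2-hour block = 2 hours).
P(1 ≤ N ≤ 3) = Σ_{j=1}^{3} e^(−3.6) · 3.6^j/j! ≈ 0.4879.

0.4879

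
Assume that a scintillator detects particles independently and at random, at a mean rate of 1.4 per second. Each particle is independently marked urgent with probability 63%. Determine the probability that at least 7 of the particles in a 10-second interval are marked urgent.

0.7763

Thinning: the particles that are marked urgent themselves form a Poisson process with rate 0.63 × 1.4 = 0.882 per second.
Over the interval, μ = 0.882 × 10 = 8.82 (a 10-second interval = 10 seconds).
P(N ≥ 7) = 1 − P(N ≤ 6) ≈ 0.7763.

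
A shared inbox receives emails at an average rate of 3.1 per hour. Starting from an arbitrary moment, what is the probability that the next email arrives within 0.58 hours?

0.8344

Inter-arrival times are exponential with rate λ = 3.1 per hour.
P(T ≤ 0.58) = 1 − e^(−λt) = 1 − e^(−3.1 × 0.58) = 1 − e^(−1.798) ≈ 0.8344.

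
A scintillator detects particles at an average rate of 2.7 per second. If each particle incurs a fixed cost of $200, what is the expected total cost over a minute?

$32400

E[N] = 2.7 × 60 = 162 (a minute = 60 seconds); E[cost] = 162 × $200 = $32400.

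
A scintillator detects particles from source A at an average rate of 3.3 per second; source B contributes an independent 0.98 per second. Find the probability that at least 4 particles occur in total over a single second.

Independent Poisson processes superpose: combined rate λ = 3.3 + 0.98 = 4.28 per second.
So μ = 4.28.
P(N ≥ 4) = 1 − P(N ≤ 3) ≈ 0.6192.

0.6192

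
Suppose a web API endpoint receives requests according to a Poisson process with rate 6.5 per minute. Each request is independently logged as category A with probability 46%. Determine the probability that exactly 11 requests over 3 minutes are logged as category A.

Thinning: the requests that are logged as category A themselves form a Poisson process with rate 0.46 × 6.5 = 2.99 per minute.
Over the interval, μ = 2.99 × 3 = 8.97 (3 minutes).
P(N = 11) = e^(−8.97) · 8.97^11/11! ≈ 0.0964.

0.0964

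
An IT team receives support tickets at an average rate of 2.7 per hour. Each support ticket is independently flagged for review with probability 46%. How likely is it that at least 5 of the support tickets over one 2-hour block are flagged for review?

0.1067

Thinning: the support tickets that are flagged for review themselves form a Poisson process with rate 0.46 × 2.7 = 1.242 per hour.
Over the interval, μ = 1.242 × 2 = 2.484 (a 2-hour block = 2 hours).
P(N ≥ 5) = 1 − P(N ≤ 4) ≈ 0.1067.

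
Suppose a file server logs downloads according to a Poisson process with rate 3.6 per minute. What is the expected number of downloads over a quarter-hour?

54

E[N] = λt = 3.6 × 15 = 54 (a quarter-hour = 15 minutes).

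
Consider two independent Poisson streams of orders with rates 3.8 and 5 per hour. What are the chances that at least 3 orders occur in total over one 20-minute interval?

Independent Poisson processes superpose: combined rate λ = 3.8 + 5 = 8.8 per hour.
Over the interval, μ = 8.8 × 1/3 ≈ 2.93333 (a 20-minute interval = 1/3 hours).
P(N ≥ 3) = 1 − P(N ≤ 2) ≈ 0.5617.

0.5617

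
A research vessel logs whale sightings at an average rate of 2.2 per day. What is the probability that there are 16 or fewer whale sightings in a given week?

0.6253

Over the interval, μ = 2.2 × 7 = 15.4 (a week = 7 days).
P(N ≤ 16) = Σ_{j=0}^{16} e^(−μ) μ^j/j! ≈ 0.6253.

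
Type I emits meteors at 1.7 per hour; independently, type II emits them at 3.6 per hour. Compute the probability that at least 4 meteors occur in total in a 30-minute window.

Independent Poisson processes superpose: combined rate λ = 1.7 + 3.6 = 5.3 per hour.
Over the interval, μ = 5.3 × 0.5 = 2.65 (a 30-minute window = 0.5 hours).
P(N ≥ 4) = 1 − P(N ≤ 3) ≈ 0.2749.

0.2749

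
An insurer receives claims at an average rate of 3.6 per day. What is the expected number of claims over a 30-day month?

E[N] = λt = 3.6 × 30 = 108 (a 30-day month = 30 days).

108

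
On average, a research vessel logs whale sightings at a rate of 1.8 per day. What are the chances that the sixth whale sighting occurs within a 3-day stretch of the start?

0.4539

Over the interval, μ = 1.8 × 3 = 5.4 (a 3-day stretch = 3 days).
The sixth arrival falls in the interval iff at least 6 events occur there: P(S_6 ≤ t) = P(N ≥ 6) = 1 − P(N ≤ 5) ≈ 0.4539.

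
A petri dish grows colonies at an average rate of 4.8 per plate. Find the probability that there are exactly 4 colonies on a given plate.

With mean μ = 4.8 per plate,
P(N = 4) = e^(−μ) μ^4/4! = e^(−4.8) · 4.8^4/24 ≈ 0.1820.

0.1820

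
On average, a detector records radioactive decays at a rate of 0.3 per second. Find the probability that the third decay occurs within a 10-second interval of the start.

0.5768

Over the interval, μ = 0.3 × 10 = 3 (a 10-second interval = 10 seconds).
The third arrival falls in the interval iff at least 3 events occur there: P(S_3 ≤ t) = P(N ≥ 3) = 1 − P(N ≤ 2) ≈ 0.5768.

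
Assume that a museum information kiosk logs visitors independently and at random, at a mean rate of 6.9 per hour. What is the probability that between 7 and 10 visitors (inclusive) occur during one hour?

0.4437

With mean μ = 6.9 per hour,
P(7 ≤ N ≤ 10) = Σ_{j=7}^{10} e^(−6.9) · 6.9^j/j! ≈ 0.4437.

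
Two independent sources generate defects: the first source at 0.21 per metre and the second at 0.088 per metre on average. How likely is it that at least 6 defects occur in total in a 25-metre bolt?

Independent Poisson processes superpose: combined rate λ = 0.21 + 0.088 = 0.298 per metre.
Over the interval, μ = 0.298 × 25 = 7.45 (a 25-metre bolt = 25 metres).
P(N ≥ 6) = 1 − P(N ≤ 5) ≈ 0.7530.

0.7530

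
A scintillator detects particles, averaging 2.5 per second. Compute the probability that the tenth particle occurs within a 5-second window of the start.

0.7986

Over the interval, μ = 2.5 × 5 = 12.5 (a 5-second window = 5 seconds).
The tenth arrival falls in the interval iff at least 10 events occur there: P(S_10 ≤ t) = P(N ≥ 10) = 1 − P(N ≤ 9) ≈ 0.7986.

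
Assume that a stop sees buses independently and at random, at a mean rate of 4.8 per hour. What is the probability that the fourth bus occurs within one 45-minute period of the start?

0.4848

Over the interval, μ = 4.8 × 0.75 = 3.6 (a 45-minute period = 0.75 hours).
The fourth arrival falls in the interval iff at least 4 events occur there: P(S_4 ≤ t) = P(N ≥ 4) = 1 − P(N ≤ 3) ≈ 0.4848.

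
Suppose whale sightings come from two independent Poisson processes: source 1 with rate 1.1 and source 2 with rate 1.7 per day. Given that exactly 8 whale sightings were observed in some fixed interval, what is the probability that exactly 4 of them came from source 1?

Given the total, each event is independently from source 1 with probability p = λ_1/(λ_1+λ_2) = 1.1/2.8 ≈ 0.3929.
So K ~ Binomial(8, 1.1/2.8): P(K = 4) = C(8,4) · (1.1/2.8)^4 · (1.7/2.8)^4 ≈ 0.2266.

0.2266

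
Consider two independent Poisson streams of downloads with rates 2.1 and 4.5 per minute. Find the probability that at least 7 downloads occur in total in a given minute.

0.4892

Independent Poisson processes superpose: combined rate λ = 2.1 + 4.5 = 6.6 per minute.
So μ = 6.6.
P(N ≥ 7) = 1 − P(N ≤ 6) ≈ 0.4892.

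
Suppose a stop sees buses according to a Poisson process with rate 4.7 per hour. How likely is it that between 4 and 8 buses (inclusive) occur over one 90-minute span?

0.6434

Over the interval, μ = 4.7 × 1.5 = 7.05 (a 90-minute span = 1.5 hours).
P(4 ≤ N ≤ 8) = Σ_{j=4}^{8} e^(−7.05) · 7.05^j/j! ≈ 0.6434.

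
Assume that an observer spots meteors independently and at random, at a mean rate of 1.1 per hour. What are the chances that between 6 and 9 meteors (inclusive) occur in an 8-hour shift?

Over the interval, μ = 1.1 × 8 = 8.8 (an 8-hour shift = 8 hours).
P(6 ≤ N ≤ 9) = Σ_{j=6}^{9} e^(−8.8) · 8.8^j/j! ≈ 0.4854.

0.4854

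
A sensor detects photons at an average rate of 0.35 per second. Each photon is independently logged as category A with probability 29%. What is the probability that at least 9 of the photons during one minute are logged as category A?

0.1622

Thinning: the photons that are logged as category A themselves form a Poisson process with rate 0.29 × 0.35 = 0.1015 per second.
Over the interval, μ = 0.1015 × 60 = 6.09 (a minute = 60 seconds).
P(N ≥ 9) = 1 − P(N ≤ 8) ≈ 0.1622.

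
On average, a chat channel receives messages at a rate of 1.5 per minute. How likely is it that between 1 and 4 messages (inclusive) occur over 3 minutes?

0.5210

Over the interval, μ = 1.5 × 3 = 4.5 (3 minutes).
P(1 ≤ N ≤ 4) = Σ_{j=1}^{4} e^(−4.5) · 4.5^j/j! ≈ 0.5210.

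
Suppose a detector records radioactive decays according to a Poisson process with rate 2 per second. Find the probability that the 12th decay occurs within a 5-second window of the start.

0.3032

Over the interval, μ = 2 × 5 = 10 (a 5-second window = 5 seconds).
The 12th arrival falls in the interval iff at least 12 events occur there: P(S_12 ≤ t) = P(N ≥ 12) = 1 − P(N ≤ 11) ≈ 0.3032.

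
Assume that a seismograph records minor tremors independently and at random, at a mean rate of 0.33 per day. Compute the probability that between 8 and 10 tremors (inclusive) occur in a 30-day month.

Over the interval, μ = 0.33 × 30 = 9.9 (a 30-day month = 30 days).
P(8 ≤ N ≤ 10) = Σ_{j=8}^{10} e^(−9.9) · 9.9^j/j! ≈ 0.3662.

0.3662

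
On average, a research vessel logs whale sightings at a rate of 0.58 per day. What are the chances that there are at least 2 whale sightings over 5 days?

0.7854

Over the interval, μ = 0.58 × 5 = 2.9 (5 days).
P(N ≥ 2) = 1 − P(N ≤ 1) = 1 − Σ_{j=0}^{1} e^(−μ) μ^j/j! ≈ 0.7854.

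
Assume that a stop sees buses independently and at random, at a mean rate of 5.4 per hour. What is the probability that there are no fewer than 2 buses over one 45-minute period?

Over the interval, μ = 5.4 × 0.75 = 4.05 (a 45-minute period = 0.75 hours).
P(N ≥ 2) = 1 − P(N ≤ 1) = 1 − Σ_{j=0}^{1} e^(−μ) μ^j/j! ≈ 0.9120.

0.9120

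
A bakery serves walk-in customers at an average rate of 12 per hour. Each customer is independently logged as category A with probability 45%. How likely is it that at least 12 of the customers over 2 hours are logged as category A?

0.3969

Thinning: the customers that are logged as category A themselves form a Poisson process with rate 0.45 × 12 = 5.4 per hour.
Over the interval, μ = 5.4 × 2 = 10.8 (2 hours).
P(N ≥ 12) = 1 − P(N ≤ 11) ≈ 0.3969.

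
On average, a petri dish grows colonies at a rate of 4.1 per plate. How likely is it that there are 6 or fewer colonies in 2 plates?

0.2896

Over the interval, μ = 4.1 × 2 = 8.2 (2 plates).
P(N ≤ 6) = Σ_{j=0}^{6} e^(−μ) μ^j/j! ≈ 0.2896.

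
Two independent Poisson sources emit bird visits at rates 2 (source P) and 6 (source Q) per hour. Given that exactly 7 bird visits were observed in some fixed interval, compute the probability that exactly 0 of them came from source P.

0.1335

Given the total, each event is independently from source P with probability p = λ_P/(λ_P+λ_Q) = 2/8 = 0.2500.
So K ~ Binomial(7, 2/8): P(K = 0) = C(7,0) · (2/8)^0 · (6/8)^7 ≈ 0.1335.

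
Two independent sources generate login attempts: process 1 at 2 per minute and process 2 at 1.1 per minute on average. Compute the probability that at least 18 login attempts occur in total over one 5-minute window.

0.2948

Independent Poisson processes superpose: combined rate λ = 2 + 1.1 = 3.1 per minute.
Over the interval, μ = 3.1 × 5 = 15.5 (a 5-minute window = 5 minutes).
P(N ≥ 18) = 1 − P(N ≤ 17) ≈ 0.2948.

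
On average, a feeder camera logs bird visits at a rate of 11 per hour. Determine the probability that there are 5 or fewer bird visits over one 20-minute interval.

Over the interval, μ = 11 × 1/3 ≈ 3.66667 (a 20-minute interval = 1/3 hours).
P(N ≤ 5) = Σ_{j=0}^{5} e^(−μ) μ^j/j! ≈ 0.8348.

0.8348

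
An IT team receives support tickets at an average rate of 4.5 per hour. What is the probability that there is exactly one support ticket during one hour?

0.0500

With mean μ = 4.5 per hour,
P(N = 1) = e^(−μ) μ^1/1! = e^(−4.5) · 4.5^1/1 ≈ 0.0500.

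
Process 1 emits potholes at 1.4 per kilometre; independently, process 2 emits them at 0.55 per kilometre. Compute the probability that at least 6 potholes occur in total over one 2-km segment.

0.1994

Independent Poisson processes superpose: combined rate λ = 1.4 + 0.55 = 1.95 per kilometre.
Over the interval, μ = 1.95 × 2 = 3.9 (a 2-km segment = 2 kilometres).
P(N ≥ 6) = 1 − P(N ≤ 5) ≈ 0.1994.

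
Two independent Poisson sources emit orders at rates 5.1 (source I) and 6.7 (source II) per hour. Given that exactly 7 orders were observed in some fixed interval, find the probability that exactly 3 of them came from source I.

0.2937

Given the total, each event is independently from source I with probability p = λ_I/(λ_I+λ_II) = 5.1/11.8 ≈ 0.4322.
So K ~ Binomial(7, 5.1/11.8): P(K = 3) = C(7,3) · (5.1/11.8)^3 · (6.7/11.8)^4 ≈ 0.2937.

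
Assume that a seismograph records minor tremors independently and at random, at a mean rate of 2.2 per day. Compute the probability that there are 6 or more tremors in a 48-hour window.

Over the interval, μ = 2.2 × 2 = 4.4 (a 48-hour window = 2 days).
P(N ≥ 6) = 1 − P(N ≤ 5) = 1 − Σ_{j=0}^{5} e^(−μ) μ^j/j! ≈ 0.2801.

0.2801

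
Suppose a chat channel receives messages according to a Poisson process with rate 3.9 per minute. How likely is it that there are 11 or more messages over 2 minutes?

Over the interval, μ = 3.9 × 2 = 7.8 (2 minutes).
P(N ≥ 11) = 1 − P(N ≤ 10) = 1 − Σ_{j=0}^{10} e^(−μ) μ^j/j! ≈ 0.1648.

0.1648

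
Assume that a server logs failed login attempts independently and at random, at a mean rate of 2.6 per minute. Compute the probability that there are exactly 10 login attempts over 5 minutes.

Over the interval, μ = 2.6 × 5 = 13 (5 minutes).
P(N = 10) = e^(−μ) μ^10/10! = e^(−13) · 13^10/3628800 ≈ 0.0859.

0.0859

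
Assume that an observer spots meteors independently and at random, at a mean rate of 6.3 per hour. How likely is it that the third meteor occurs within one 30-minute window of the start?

0.6096

Over the interval, μ = 6.3 × 0.5 = 3.15 (a 30-minute window = 0.5 hours).
The third arrival falls in the interval iff at least 3 events occur there: P(S_3 ≤ t) = P(N ≥ 3) = 1 − P(N ≤ 2) ≈ 0.6096.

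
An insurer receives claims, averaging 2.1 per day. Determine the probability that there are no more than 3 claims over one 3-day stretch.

Over the interval, μ = 2.1 × 3 = 6.3 (a 3-day stretch = 3 days).
P(N ≤ 3) = Σ_{j=0}^{3} e^(−μ) μ^j/j! ≈ 0.1264.

0.1264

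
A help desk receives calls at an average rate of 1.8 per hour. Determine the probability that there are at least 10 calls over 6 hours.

Over the interval, μ = 1.8 × 6 = 10.8 (6 hours).
P(N ≥ 10) = 1 − P(N ≤ 9) = 1 − Σ_{j=0}^{9} e^(−μ) μ^j/j! ≈ 0.6374.

0.6374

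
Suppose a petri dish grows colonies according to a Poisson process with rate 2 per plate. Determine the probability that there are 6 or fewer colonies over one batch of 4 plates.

Over the interval, μ = 2 × 4 = 8 (a batch of 4 plates = 4 plates).
P(N ≤ 6) = Σ_{j=0}^{6} e^(−μ) μ^j/j! ≈ 0.3134.

0.3134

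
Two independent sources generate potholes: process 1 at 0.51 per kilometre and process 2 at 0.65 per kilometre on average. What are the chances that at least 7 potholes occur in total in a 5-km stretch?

0.3616

Independent Poisson processes superpose: combined rate λ = 0.51 + 0.65 = 1.16 per kilometre.
Over the interval, μ = 1.16 × 5 = 5.8 (a 5-km stretch = 5 kilometres).
P(N ≥ 7) = 1 − P(N ≤ 6) ≈ 0.3616.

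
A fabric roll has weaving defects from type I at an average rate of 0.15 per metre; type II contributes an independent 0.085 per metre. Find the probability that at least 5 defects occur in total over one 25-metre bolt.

Independent Poisson processes superpose: combined rate λ = 0.15 + 0.085 = 0.235 per metre.
Over the interval, μ = 0.235 × 25 = 5.875 (a 25-metre bolt = 25 metres).
P(N ≥ 5) = 1 − P(N ≤ 4) ≈ 0.6979.

0.6979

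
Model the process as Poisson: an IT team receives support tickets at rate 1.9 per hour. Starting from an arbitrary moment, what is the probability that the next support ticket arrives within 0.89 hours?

0.8157

Inter-arrival times are exponential with rate λ = 1.9 per hour.
P(T ≤ 0.89) = 1 − e^(−λt) = 1 − e^(−1.9 × 0.89) = 1 − e^(−1.691) ≈ 0.8157.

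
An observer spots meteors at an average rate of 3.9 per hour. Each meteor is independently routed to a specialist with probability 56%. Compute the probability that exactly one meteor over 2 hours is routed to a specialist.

Thinning: the meteors that are routed to a specialist themselves form a Poisson process with rate 0.56 × 3.9 = 2.184 per hour.
Over the interval, μ = 2.184 × 2 = 4.368 (2 hours).
P(N = 1) = e^(−4.368) · 4.368^1/1! ≈ 0.0554.

0.0554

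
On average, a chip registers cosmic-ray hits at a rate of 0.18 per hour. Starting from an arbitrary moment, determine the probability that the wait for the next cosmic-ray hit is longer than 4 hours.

The wait for the next event is exponential with rate λ = 0.18 per hour.
P(T > 4) = e^(−λt) = e^(−0.18 × 4) = e^(−0.72) ≈ 0.4868.

0.4868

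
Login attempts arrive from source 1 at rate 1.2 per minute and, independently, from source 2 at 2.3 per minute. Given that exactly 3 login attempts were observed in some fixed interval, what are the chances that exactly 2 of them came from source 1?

0.2317

Given the total, each event is independently from source 1 with probability p = λ_1/(λ_1+λ_2) = 1.2/3.5 ≈ 0.3429.
So K ~ Binomial(3, 1.2/3.5): P(K = 2) = C(3,2) · (1.2/3.5)^2 · (2.3/3.5)^1 ≈ 0.2317.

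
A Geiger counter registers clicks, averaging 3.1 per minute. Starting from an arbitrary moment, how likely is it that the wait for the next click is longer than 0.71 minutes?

0.1107

The wait for the next event is exponential with rate λ = 3.1 per minute.
P(T > 0.71) = e^(−λt) = e^(−3.1 × 0.71) = e^(−2.201) ≈ 0.1107.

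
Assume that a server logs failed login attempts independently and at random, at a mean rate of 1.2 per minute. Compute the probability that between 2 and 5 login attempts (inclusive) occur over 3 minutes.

0.7184

Over the interval, μ = 1.2 × 3 = 3.6 (3 minutes).
P(2 ≤ N ≤ 5) = Σ_{j=2}^{5} e^(−3.6) · 3.6^j/j! ≈ 0.7184.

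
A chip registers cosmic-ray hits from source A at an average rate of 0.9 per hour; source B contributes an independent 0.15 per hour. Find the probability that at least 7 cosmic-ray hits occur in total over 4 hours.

0.1325

Independent Poisson processes superpose: combined rate λ = 0.9 + 0.15 = 1.05 per hour.
Over the interval, μ = 1.05 × 4 = 4.2 (4 hours).
P(N ≥ 7) = 1 − P(N ≤ 6) ≈ 0.1325.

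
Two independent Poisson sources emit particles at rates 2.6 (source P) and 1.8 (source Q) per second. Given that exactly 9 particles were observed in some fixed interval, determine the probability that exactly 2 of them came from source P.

0.0241

Given the total, each event is independently from source P with probability p = λ_P/(λ_P+λ_Q) = 2.6/4.4 ≈ 0.5909.
So K ~ Binomial(9, 2.6/4.4): P(K = 2) = C(9,2) · (2.6/4.4)^2 · (1.8/4.4)^7 ≈ 0.0241.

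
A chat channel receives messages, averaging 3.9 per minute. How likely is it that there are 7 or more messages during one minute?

0.1005

With mean μ = 3.9 per minute,
P(N ≥ 7) = 1 − P(N ≤ 6) = 1 − Σ_{j=0}^{6} e^(−μ) μ^j/j! ≈ 0.1005.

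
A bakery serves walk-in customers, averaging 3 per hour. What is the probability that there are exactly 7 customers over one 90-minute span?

0.0824

Over the interval, μ = 3 × 1.5 = 4.5 (a 90-minute span = 1.5 hours).
P(N = 7) = e^(−μ) μ^7/7! = e^(−4.5) · 4.5^7/5040 ≈ 0.0824.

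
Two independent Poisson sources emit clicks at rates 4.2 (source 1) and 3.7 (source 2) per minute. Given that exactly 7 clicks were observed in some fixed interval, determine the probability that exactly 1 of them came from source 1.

0.0393

Given the total, each event is independently from source 1 with probability p = λ_1/(λ_1+λ_2) = 4.2/7.9 ≈ 0.5316.
So K ~ Binomial(7, 4.2/7.9): P(K = 1) = C(7,1) · (4.2/7.9)^1 · (3.7/7.9)^6 ≈ 0.0393.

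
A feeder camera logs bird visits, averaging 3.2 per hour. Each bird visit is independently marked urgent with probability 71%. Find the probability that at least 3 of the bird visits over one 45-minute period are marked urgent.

Thinning: the bird visits that are marked urgent themselves form a Poisson process with rate 0.71 × 3.2 = 2.272 per hour.
Over the interval, μ = 2.272 × 0.75 = 1.704 (a 45-minute period = 0.75 hours).
P(N ≥ 3) = 1 − P(N ≤ 2) ≈ 0.2438.

0.2438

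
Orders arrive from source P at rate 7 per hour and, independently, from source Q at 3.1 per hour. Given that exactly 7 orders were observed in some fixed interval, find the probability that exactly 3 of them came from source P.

Given the total, each event is independently from source P with probability p = λ_P/(λ_P+λ_Q) = 7/10.1 ≈ 0.6931.
So K ~ Binomial(7, 7/10.1): P(K = 3) = C(7,3) · (7/10.1)^3 · (3.1/10.1)^4 ≈ 0.1034.

0.1034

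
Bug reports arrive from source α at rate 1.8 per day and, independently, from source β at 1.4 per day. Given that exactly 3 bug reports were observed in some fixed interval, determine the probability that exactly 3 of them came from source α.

Given the total, each event is independently from source α with probability p = λ_α/(λ_α+λ_β) = 1.8/3.2 = 0.5625.
So K ~ Binomial(3, 1.8/3.2): P(K = 3) = C(3,3) · (1.8/3.2)^3 · (1.4/3.2)^0 ≈ 0.1780.

0.1780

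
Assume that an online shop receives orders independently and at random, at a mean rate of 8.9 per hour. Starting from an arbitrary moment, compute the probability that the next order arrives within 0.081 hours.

Inter-arrival times are exponential with rate λ = 8.9 per hour.
P(T ≤ 0.081) = 1 − e^(−λt) = 1 − e^(−8.9 × 0.081) = 1 − e^(−0.7209) ≈ 0.5137.

0.5137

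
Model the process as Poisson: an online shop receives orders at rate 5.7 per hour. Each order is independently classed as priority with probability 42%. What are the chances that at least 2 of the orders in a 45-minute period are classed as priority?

Thinning: the orders that are classed as priority themselves form a Poisson process with rate 0.42 × 5.7 = 2.394 per hour.
Over the interval, μ = 2.394 × 0.75 = 1.7955 (a 45-minute period = 0.75 hours).
P(N ≥ 2) = 1 − P(N ≤ 1) ≈ 0.5358.

0.5358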